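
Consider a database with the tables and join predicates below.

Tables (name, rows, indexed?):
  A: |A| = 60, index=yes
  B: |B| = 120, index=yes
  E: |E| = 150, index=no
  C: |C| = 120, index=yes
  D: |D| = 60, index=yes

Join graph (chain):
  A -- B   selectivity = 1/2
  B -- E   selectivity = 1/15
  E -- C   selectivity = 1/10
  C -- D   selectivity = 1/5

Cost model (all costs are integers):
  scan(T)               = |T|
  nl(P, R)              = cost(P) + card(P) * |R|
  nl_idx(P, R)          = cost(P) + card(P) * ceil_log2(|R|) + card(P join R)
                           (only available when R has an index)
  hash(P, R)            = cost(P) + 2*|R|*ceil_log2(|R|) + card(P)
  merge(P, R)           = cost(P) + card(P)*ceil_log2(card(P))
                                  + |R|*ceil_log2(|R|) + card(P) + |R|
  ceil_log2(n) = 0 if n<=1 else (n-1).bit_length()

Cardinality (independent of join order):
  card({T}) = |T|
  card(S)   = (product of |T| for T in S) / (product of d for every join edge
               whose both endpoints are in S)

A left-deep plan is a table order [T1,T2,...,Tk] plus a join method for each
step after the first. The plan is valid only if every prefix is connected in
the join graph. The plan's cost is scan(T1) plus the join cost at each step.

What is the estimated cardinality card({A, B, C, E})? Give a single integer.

Tables in S: A(60), B(120), C(120), E(150)
Edges inside S: A-B(d=2), B-E(d=15), E-C(d=10)
numerator = 60 * 120 * 120 * 150 = 129600000
denominator = 2 * 15 * 10 = 300
card(S) = 129600000 / 300 = 432000

432000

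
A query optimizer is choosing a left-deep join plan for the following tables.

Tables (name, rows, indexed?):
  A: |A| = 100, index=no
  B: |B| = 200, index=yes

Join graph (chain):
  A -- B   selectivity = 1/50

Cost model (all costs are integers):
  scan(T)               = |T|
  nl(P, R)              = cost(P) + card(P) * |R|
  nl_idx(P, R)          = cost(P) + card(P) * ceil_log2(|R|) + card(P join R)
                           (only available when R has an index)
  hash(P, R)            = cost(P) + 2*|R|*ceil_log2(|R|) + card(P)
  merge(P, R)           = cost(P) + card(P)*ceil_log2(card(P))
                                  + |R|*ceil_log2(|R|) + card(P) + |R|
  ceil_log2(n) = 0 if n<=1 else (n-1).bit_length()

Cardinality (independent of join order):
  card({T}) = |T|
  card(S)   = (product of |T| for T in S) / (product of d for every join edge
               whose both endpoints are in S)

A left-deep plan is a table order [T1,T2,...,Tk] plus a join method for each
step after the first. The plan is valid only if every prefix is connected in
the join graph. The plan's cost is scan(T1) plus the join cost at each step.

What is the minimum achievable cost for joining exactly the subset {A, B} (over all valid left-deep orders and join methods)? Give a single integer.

Selinger DP over subsets of {A,B}:
  {A}: scan cost=100, card=100
  {B}: scan cost=200, card=200
  {AB}: card=400; try (B,nl_idx)→1300, (A,hash)→1800, (B,merge)→2700, (A,merge)→2800, (B,hash)→3400, (B,nl)→20100 …(+1); best=1300 via (B,nl_idx)

1300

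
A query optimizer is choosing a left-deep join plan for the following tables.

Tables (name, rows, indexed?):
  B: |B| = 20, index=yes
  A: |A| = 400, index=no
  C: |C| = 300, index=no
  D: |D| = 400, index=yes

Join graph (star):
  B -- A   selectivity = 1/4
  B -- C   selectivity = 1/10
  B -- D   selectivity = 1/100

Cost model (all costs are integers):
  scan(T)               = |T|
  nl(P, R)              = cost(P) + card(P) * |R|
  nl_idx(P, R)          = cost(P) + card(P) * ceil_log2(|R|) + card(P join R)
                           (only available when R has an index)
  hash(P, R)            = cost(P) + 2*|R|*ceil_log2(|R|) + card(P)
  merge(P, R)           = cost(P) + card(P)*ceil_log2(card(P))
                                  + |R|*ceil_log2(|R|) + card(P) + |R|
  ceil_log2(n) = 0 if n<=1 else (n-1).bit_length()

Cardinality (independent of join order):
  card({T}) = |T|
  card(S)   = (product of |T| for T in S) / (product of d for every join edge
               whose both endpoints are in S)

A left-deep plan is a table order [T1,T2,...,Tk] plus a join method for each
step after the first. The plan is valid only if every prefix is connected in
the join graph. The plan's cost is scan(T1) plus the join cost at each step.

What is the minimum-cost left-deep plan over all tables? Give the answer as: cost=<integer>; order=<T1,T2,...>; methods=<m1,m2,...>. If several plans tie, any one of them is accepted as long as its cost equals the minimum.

Selinger DP (subsets sized 1..n):
  {B}: scan cost=20, card=20
  {A}: scan cost=400, card=400
  {C}: scan cost=300, card=300
  {D}: scan cost=400, card=400
  {AB}: card=2000; try (B,hash)→1000, (A,merge)→4140, (B,nl_idx)→4400, (B,merge)→4520, (A,hash)→7240, (A,nl)→8020 …(+1); best=1000 via (B,hash)
  {BC}: card=600; try (B,hash)→800, (B,nl_idx)→2400, (C,merge)→3140, (B,merge)→3420, (C,hash)→5440, (C,nl)→6020 …(+1); best=800 via (B,hash)
  {BD}: card=80; try (D,nl_idx)→280, (B,hash)→1000, (B,nl_idx)→2480, (D,merge)→4140, (B,merge)→4520, (D,hash)→7240 …(+2); best=280 via (D,nl_idx)
  {ABC}: card=60000; try (C,hash)→8400, (A,hash)→8600, (A,merge)→11400, (C,merge)→28000, (A,nl)→240800, (C,nl)→601000; best=8400 via (C,hash)
  {ABD}: card=8000; try (A,merge)→4920, (A,hash)→7560, (D,hash)→10200, (D,nl_idx)→27000, (D,merge)→29000, (A,nl)→32280 …(+1); best=4920 via (A,merge)
  {BCD}: card=2400; try (C,merge)→3920, (C,hash)→5760, (D,hash)→8600, (D,nl_idx)→8600, (D,merge)→11400, (C,nl)→24280 …(+1); best=3920 via (C,merge)
  {ABCD}: card=240000; try (A,hash)→13520, (C,hash)→18320, (A,merge)→39120, (D,hash)→75600, (C,merge)→119920, (D,nl_idx)→788400 …(+4); best=13520 via (A,hash)

cost=13520; order=B,D,C,A; methods=nl_idx,merge,hash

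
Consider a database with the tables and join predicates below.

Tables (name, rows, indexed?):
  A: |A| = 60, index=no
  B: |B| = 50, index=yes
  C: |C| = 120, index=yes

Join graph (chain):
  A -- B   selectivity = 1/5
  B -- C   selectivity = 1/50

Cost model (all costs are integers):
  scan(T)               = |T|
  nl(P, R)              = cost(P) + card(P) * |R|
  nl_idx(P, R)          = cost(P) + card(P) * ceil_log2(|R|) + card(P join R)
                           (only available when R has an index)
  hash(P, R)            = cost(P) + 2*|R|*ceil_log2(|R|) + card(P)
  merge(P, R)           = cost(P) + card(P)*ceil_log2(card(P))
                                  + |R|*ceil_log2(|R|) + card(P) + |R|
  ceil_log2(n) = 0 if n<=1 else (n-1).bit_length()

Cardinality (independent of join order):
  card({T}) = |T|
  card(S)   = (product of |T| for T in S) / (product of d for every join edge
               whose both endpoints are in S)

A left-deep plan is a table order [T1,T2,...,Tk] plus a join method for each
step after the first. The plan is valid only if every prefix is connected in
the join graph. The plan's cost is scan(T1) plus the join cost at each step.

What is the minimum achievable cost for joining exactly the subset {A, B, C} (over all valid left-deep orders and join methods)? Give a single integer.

Selinger DP over subsets of {A,B,C}:
  {A}: scan cost=60, card=60
  {B}: scan cost=50, card=50
  {C}: scan cost=120, card=120
  {AB}: card=600; try (B,hash)→720, (A,hash)→820, (A,merge)→820, (B,merge)→830, (B,nl_idx)→1020, (A,nl)→3050 …(+1); best=720 via (B,hash)
  {BC}: card=120; try (C,nl_idx)→520, (B,hash)→840, (B,nl_idx)→960, (C,merge)→1360, (B,merge)→1430, (C,hash)→1780 …(+2); best=520 via (C,nl_idx)
  {ABC}: card=1440; try (A,hash)→1360, (A,merge)→1900, (C,hash)→3000, (C,nl_idx)→6360, (A,nl)→7720, (C,merge)→8280 …(+1); best=1360 via (A,hash)

1360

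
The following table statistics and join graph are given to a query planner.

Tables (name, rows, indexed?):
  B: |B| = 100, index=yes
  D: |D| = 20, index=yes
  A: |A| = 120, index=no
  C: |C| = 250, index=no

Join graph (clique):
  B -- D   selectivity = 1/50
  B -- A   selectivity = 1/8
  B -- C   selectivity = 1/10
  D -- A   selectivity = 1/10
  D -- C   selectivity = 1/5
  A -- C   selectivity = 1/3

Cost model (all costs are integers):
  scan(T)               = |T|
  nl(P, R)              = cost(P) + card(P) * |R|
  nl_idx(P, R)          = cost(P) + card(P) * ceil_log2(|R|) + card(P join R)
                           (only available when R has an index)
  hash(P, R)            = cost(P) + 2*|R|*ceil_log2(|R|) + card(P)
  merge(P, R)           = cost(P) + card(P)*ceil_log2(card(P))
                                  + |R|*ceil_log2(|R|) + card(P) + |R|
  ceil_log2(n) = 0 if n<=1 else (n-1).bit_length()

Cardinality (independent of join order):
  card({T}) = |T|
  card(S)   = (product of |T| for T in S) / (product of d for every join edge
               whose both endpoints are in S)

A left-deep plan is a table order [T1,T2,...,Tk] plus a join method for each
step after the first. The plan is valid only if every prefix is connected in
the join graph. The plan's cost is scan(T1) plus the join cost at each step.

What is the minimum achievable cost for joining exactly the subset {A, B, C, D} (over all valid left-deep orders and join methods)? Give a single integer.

Selinger DP over subsets of {A,B,C,D}:
  {B}: scan cost=100, card=100
  {D}: scan cost=20, card=20
  {A}: scan cost=120, card=120
  {C}: scan cost=250, card=250
  {BD}: card=40; try (B,nl_idx)→200, (D,hash)→400, (D,nl_idx)→640, (B,merge)→940, (D,merge)→1020, (B,hash)→1440 …(+2); best=200 via (B,nl_idx)
  {AB}: card=1500; try (B,hash)→1640, (A,merge)→1860, (B,merge)→1880, (A,hash)→1880, (B,nl_idx)→2460, (A,nl)→12100 …(+1); best=1640 via (B,hash)
  {BC}: card=2500; try (B,hash)→1900, (C,merge)→3150, (B,merge)→3300, (C,hash)→4200, (B,nl_idx)→4500, (C,nl)→25100 …(+1); best=1900 via (B,hash)
  {AD}: card=240; try (D,hash)→440, (D,nl_idx)→960, (A,merge)→1100, (D,merge)→1200, (A,hash)→1720, (A,nl)→2420 …(+1); best=440 via (D,hash)
  {CD}: card=1000; try (D,hash)→700, (C,merge)→2390, (D,nl_idx)→2500, (D,merge)→2620, (C,hash)→4040, (C,nl)→5020 …(+1); best=700 via (D,hash)
  {AC}: card=10000; try (A,hash)→2180, (C,merge)→3330, (A,merge)→3460, (C,hash)→4240, (C,nl)→30120, (A,nl)→30250; best=2180 via (A,hash)
  {ABD}: card=60; try (A,merge)→1440, (A,hash)→1920, (B,hash)→2080, (B,nl_idx)→2180, (D,hash)→3340, (B,merge)→3400 …(+5); best=1440 via (A,merge)
  {BCD}: card=200; try (C,merge)→2730, (B,hash)→3100, (C,hash)→4240, (D,hash)→4600, (B,nl_idx)→7900, (C,nl)→10200 …(+5); best=2730 via (C,merge)
  {ABC}: card=12500; try (A,hash)→6080, (C,hash)→7140, (B,hash)→13580, (C,merge)→21890, (A,merge)→35360, (B,nl_idx)→84680 …(+4); best=6080 via (A,hash)
  {ACD}: card=4000; try (A,hash)→3380, (C,hash)→4680, (C,merge)→4850, (D,hash)→12380, (A,merge)→12660, (D,nl_idx)→56180 …(+4); best=3380 via (A,hash)
  {ABCD}: card=100; try (C,merge)→4110, (A,hash)→4610, (A,merge)→5490, (C,hash)→5500, (B,hash)→8780, (C,nl)→16440 …(+8); best=4110 via (C,merge)

4110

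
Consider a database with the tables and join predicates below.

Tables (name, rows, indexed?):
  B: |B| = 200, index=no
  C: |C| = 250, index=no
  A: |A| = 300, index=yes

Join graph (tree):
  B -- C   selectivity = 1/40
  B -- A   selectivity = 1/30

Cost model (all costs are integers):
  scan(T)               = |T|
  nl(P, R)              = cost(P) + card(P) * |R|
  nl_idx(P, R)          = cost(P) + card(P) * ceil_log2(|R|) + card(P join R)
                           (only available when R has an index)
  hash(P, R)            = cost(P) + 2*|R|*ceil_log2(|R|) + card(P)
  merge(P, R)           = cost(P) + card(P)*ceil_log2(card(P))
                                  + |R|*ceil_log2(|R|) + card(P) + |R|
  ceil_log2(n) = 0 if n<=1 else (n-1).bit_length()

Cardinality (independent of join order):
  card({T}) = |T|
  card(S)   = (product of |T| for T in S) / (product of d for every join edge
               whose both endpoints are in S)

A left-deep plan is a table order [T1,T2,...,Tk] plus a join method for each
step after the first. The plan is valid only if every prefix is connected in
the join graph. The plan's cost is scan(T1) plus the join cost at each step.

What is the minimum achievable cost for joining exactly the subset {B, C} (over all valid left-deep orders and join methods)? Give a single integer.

3700

Selinger DP over subsets of {B,C}:
  {B}: scan cost=200, card=200
  {C}: scan cost=250, card=250
  {BC}: card=1250; try (B,hash)→3700, (C,merge)→4250, (B,merge)→4300, (C,hash)→4400, (C,nl)→50200, (B,nl)→50250; best=3700 via (B,hash)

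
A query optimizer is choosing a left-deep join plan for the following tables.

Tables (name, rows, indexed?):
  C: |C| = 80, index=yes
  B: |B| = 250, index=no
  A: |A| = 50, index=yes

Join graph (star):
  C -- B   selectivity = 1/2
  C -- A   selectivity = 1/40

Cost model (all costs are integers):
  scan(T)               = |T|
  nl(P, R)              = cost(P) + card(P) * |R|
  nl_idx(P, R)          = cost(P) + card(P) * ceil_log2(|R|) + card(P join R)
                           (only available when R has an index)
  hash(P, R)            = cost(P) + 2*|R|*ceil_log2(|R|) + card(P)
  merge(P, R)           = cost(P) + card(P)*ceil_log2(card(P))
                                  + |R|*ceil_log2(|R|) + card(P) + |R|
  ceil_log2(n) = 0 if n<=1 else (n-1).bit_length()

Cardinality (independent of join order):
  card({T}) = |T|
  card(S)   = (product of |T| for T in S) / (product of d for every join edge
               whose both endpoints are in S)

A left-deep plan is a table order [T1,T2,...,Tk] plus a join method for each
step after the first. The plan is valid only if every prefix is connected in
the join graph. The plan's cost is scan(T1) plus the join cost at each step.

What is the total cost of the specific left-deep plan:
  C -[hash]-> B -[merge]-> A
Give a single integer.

step 1: scan C: cost=80, card=80
step 2: join B via hash
    card(P join B) = 80*250/(2) = 10000
    cost = 80 + 2*250*8 + 80 = 4160
step 3: join A via merge
    card(P join A) = 10000*50/(40) = 12500
    cost = 4160 + 10000*14 + 50*6 + 10000 + 50 = 154510

154510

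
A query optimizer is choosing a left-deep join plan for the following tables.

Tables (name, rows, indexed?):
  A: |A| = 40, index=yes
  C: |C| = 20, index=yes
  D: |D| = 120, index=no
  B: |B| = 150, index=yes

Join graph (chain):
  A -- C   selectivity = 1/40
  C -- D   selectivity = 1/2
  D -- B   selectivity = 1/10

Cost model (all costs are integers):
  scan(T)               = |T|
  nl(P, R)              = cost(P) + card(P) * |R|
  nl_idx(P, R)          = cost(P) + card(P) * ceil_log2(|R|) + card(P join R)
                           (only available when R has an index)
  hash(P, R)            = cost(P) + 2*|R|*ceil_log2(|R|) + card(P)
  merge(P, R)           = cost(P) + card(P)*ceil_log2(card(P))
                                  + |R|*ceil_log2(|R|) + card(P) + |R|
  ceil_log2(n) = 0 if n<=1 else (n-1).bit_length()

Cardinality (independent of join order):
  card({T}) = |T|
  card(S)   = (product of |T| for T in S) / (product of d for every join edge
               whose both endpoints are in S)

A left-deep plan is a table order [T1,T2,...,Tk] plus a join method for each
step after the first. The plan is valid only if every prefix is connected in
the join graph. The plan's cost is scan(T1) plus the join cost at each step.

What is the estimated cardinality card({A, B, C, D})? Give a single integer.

Tables in S: A(40), B(150), C(20), D(120)
Edges inside S: A-C(d=40), C-D(d=2), D-B(d=10)
numerator = 40 * 150 * 20 * 120 = 14400000
denominator = 40 * 2 * 10 = 800
card(S) = 14400000 / 800 = 18000

18000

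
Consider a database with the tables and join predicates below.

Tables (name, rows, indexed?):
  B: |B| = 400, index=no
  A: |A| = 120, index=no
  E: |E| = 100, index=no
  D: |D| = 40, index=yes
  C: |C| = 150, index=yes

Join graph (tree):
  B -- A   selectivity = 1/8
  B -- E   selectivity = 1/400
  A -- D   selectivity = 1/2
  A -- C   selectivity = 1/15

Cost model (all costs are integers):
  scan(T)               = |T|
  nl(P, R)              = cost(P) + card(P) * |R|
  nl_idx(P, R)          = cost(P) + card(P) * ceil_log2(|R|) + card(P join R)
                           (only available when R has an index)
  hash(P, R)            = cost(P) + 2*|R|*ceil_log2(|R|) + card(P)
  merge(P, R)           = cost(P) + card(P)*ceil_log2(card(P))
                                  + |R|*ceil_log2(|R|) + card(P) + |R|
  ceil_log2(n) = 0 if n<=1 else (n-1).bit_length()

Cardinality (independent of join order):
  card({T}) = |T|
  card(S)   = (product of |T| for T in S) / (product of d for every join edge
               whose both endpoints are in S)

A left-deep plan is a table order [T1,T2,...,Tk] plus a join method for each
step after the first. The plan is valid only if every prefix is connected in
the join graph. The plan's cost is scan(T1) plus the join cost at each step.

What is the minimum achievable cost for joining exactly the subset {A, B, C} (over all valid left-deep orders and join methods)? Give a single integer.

Selinger DP over subsets of {A,B,C}:
  {B}: scan cost=400, card=400
  {A}: scan cost=120, card=120
  {C}: scan cost=150, card=150
  {AB}: card=6000; try (A,hash)→2480, (B,merge)→5080, (A,merge)→5360, (B,hash)→7440, (B,nl)→48120, (A,nl)→48400; best=2480 via (A,hash)
  {AC}: card=1200; try (A,hash)→1980, (C,nl_idx)→2280, (C,merge)→2430, (A,merge)→2460, (C,hash)→2640, (C,nl)→18120 …(+1); best=1980 via (A,hash)
  {ABC}: card=60000; try (B,hash)→10380, (C,hash)→10880, (B,merge)→20380, (C,merge)→87830, (C,nl_idx)→110480, (B,nl)→481980 …(+1); best=10380 via (B,hash)

10380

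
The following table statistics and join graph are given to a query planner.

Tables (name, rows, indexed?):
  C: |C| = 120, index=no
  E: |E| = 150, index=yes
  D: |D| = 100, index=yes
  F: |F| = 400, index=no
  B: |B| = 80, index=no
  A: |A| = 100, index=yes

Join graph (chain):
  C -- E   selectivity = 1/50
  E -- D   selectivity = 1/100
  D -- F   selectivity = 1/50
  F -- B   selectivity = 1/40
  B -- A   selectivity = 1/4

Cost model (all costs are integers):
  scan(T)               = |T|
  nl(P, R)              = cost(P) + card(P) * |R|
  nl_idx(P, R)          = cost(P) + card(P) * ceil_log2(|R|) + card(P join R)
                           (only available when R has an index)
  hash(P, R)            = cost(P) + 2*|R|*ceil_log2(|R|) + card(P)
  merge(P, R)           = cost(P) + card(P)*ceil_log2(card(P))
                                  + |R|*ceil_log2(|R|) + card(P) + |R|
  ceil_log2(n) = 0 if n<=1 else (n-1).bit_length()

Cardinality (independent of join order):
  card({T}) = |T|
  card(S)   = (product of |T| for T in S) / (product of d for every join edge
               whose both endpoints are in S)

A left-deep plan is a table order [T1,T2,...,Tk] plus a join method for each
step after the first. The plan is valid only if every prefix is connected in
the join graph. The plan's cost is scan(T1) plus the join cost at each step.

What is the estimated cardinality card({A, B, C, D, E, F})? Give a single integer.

Tables in S: A(100), B(80), C(120), D(100), E(150), F(400)
Edges inside S: C-E(d=50), E-D(d=100), D-F(d=50), F-B(d=40), B-A(d=4)
numerator = 100 * 80 * 120 * 100 * 150 * 400 = 5760000000000
denominator = 50 * 100 * 50 * 40 * 4 = 40000000
card(S) = 5760000000000 / 40000000 = 144000

144000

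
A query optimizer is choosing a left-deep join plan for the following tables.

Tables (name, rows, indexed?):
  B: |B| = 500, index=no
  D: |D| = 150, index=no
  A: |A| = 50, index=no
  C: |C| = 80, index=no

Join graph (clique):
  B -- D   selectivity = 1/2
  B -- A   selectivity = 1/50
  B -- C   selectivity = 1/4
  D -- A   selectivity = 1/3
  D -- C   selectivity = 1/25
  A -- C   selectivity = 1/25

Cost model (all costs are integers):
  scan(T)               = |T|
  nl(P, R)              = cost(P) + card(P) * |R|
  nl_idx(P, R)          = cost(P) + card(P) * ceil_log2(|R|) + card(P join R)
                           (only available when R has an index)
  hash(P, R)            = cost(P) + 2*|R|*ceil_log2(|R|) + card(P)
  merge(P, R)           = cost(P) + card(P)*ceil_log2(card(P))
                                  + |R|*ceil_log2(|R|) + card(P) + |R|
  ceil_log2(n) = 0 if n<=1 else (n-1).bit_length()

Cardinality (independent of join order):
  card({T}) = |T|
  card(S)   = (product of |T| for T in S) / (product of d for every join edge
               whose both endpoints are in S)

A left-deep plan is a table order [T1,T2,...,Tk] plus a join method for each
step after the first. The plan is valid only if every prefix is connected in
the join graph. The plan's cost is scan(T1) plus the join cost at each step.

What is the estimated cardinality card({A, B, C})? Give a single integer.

Tables in S: A(50), B(500), C(80)
Edges inside S: B-A(d=50), B-C(d=4), A-C(d=25)
numerator = 50 * 500 * 80 = 2000000
denominator = 50 * 4 * 25 = 5000
card(S) = 2000000 / 5000 = 400

400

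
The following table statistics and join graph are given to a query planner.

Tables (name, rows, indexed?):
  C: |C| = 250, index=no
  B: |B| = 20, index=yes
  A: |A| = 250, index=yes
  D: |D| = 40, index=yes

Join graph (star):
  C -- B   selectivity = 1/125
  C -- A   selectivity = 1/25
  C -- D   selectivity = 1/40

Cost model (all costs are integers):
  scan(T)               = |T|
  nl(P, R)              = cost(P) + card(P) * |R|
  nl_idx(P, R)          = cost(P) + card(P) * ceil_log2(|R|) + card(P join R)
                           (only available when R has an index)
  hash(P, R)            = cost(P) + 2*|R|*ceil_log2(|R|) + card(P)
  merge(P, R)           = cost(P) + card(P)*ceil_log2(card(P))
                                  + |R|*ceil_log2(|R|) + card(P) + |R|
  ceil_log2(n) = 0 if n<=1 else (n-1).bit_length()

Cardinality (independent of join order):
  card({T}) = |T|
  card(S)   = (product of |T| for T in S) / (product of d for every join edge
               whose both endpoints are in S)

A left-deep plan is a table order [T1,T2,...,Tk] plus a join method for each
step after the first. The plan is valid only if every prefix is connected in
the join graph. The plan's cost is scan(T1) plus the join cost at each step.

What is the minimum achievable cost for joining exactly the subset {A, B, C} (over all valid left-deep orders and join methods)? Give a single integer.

Selinger DP over subsets of {A,B,C}:
  {C}: scan cost=250, card=250
  {B}: scan cost=20, card=20
  {A}: scan cost=250, card=250
  {BC}: card=40; try (B,hash)→700, (B,nl_idx)→1540, (C,merge)→2390, (B,merge)→2620, (C,hash)→4040, (C,nl)→5020 …(+1); best=700 via (B,hash)
  {AC}: card=2500; try (C,hash)→4500, (A,hash)→4500, (C,merge)→4750, (A,merge)→4750, (A,nl_idx)→4750, (C,nl)→62750 …(+1); best=4500 via (C,hash)
  {ABC}: card=400; try (A,nl_idx)→1420, (A,merge)→3230, (A,hash)→4740, (B,hash)→7200, (A,nl)→10700, (B,nl_idx)→17400 …(+2); best=1420 via (A,nl_idx)

1420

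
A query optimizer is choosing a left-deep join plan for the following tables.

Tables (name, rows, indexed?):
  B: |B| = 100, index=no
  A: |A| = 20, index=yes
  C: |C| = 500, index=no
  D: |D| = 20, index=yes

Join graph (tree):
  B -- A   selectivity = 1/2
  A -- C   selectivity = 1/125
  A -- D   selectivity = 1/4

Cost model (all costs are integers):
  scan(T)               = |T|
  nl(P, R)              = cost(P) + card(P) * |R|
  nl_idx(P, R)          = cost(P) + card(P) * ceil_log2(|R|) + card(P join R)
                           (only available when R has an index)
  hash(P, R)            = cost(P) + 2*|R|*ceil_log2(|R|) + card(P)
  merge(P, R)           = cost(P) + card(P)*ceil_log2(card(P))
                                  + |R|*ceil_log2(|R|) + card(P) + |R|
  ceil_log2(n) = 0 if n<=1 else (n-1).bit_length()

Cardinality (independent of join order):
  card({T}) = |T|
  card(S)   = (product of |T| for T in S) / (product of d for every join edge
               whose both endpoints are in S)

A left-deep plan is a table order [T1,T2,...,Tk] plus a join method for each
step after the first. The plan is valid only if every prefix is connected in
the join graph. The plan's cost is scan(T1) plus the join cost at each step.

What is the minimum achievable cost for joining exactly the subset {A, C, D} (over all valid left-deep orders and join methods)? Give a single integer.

1480

Selinger DP over subsets of {A,C,D}:
  {A}: scan cost=20, card=20
  {C}: scan cost=500, card=500
  {D}: scan cost=20, card=20
  {AC}: card=80; try (A,hash)→1200, (A,nl_idx)→3080, (C,merge)→5140, (A,merge)→5620, (C,hash)→9040, (C,nl)→10020 …(+1); best=1200 via (A,hash)
  {AD}: card=100; try (D,nl_idx)→220, (A,nl_idx)→220, (D,hash)→240, (A,hash)→240, (D,merge)→260, (A,merge)→260 …(+2); best=220 via (D,nl_idx)
  {ACD}: card=400; try (D,hash)→1480, (D,merge)→1960, (D,nl_idx)→2000, (D,nl)→2800, (C,merge)→6020, (C,hash)→9320 …(+1); best=1480 via (D,hash)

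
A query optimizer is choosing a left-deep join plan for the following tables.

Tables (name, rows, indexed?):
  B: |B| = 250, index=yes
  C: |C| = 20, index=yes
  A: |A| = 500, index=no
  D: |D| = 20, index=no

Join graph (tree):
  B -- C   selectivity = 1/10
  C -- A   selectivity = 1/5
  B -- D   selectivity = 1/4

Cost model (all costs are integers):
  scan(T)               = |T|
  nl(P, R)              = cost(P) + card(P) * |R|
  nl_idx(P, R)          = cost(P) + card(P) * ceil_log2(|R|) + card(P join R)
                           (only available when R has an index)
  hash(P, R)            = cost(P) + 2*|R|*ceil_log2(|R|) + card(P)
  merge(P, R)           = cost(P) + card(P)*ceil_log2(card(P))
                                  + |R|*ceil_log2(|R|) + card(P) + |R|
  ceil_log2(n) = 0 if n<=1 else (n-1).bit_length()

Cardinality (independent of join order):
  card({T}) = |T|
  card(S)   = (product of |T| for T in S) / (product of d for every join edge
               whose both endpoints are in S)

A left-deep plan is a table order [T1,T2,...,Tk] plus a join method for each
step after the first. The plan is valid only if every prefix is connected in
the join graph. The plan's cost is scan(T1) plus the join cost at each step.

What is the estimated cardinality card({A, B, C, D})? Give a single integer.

Tables in S: A(500), B(250), C(20), D(20)
Edges inside S: B-C(d=10), C-A(d=5), B-D(d=4)
numerator = 500 * 250 * 20 * 20 = 50000000
denominator = 10 * 5 * 4 = 200
card(S) = 50000000 / 200 = 250000

250000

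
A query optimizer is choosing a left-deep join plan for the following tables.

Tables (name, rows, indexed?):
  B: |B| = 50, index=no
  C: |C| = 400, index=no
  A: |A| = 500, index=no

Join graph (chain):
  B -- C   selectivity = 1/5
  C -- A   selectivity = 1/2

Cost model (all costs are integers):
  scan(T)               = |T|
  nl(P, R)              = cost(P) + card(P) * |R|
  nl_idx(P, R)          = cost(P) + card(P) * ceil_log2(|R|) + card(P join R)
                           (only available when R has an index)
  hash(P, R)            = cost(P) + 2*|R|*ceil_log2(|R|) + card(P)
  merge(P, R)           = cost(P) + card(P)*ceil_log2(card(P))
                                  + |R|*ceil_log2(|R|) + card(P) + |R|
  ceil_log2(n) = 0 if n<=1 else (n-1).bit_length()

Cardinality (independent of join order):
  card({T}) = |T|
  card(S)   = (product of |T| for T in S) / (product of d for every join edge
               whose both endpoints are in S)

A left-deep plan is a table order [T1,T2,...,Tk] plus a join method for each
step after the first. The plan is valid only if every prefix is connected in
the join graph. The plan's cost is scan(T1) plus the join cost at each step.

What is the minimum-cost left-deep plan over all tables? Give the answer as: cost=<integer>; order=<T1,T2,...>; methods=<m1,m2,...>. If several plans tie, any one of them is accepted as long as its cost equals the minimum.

Selinger DP (subsets sized 1..n):
  {B}: scan cost=50, card=50
  {C}: scan cost=400, card=400
  {A}: scan cost=500, card=500
  {BC}: card=4000; try (B,hash)→1400, (C,merge)→4400, (B,merge)→4750, (C,hash)→7300, (C,nl)→20050, (B,nl)→20400; best=1400 via (B,hash)
  {AC}: card=100000; try (C,hash)→8200, (A,merge)→9400, (C,merge)→9500, (A,hash)→9800, (A,nl)→200400, (C,nl)→200500; best=8200 via (C,hash)
  {ABC}: card=1000000; try (A,hash)→14400, (A,merge)→58400, (B,hash)→108800, (B,merge)→1808550, (A,nl)→2001400, (B,nl)→5008200; best=14400 via (A,hash)

cost=14400; order=C,B,A; methods=hash,hash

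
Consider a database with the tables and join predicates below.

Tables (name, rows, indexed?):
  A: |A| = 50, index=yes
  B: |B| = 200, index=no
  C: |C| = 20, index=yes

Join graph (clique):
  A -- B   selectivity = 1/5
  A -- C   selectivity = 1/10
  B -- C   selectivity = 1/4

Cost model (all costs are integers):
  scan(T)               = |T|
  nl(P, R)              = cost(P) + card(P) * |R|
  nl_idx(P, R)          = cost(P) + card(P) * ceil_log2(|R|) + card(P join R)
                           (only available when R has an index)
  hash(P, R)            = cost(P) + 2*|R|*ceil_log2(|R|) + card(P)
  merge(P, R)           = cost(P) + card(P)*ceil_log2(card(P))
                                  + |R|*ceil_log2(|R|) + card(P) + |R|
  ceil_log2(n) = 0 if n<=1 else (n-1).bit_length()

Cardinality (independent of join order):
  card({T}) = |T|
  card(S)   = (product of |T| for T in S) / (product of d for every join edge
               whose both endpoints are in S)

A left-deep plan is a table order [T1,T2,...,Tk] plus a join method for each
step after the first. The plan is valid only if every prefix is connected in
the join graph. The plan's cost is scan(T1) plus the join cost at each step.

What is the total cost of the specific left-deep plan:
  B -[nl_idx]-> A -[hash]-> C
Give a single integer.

5600

step 1: scan B: cost=200, card=200
step 2: join A via nl_idx
    card(P join A) = 200*50/(5) = 2000
    cost = 200 + 200*6 + 2000 = 3400
step 3: join C via hash
    card(P join C) = 2000*20/(10*4) = 1000
    cost = 3400 + 2*20*5 + 2000 = 5600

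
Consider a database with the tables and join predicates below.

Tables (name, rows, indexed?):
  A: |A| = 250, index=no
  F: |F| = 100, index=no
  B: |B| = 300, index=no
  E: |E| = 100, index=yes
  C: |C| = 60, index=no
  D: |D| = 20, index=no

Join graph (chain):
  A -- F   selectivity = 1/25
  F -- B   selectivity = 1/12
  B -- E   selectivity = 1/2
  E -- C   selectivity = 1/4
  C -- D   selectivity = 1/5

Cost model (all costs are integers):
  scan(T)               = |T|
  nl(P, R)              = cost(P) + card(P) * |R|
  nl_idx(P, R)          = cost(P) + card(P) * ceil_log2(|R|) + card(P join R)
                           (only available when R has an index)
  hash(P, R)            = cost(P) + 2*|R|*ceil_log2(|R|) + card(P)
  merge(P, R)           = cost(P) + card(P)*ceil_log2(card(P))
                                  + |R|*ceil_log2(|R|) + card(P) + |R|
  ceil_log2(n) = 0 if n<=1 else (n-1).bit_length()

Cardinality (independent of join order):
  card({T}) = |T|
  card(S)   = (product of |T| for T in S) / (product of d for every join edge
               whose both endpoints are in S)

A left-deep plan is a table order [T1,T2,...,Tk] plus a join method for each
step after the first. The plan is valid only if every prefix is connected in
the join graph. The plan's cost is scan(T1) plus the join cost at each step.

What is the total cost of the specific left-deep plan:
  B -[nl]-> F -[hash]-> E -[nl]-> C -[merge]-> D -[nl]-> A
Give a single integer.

step 1: scan B: cost=300, card=300
step 2: join F via nl
    card(P join F) = 300*100/(12) = 2500
    cost = 300 + 300*100 = 30300
step 3: join E via hash
    card(P join E) = 2500*100/(2) = 125000
    cost = 30300 + 2*100*7 + 2500 = 34200
step 4: join C via nl
    card(P join C) = 125000*60/(4) = 1875000
    cost = 34200 + 125000*60 = 7534200
step 5: join D via merge
    card(P join D) = 1875000*20/(5) = 7500000
    cost = 7534200 + 1875000*21 + 20*5 + 1875000 + 20 = 48784320
step 6: join A via nl
    card(P join A) = 7500000*250/(25) = 75000000
    cost = 48784320 + 7500000*250 = 1923784320

1923784320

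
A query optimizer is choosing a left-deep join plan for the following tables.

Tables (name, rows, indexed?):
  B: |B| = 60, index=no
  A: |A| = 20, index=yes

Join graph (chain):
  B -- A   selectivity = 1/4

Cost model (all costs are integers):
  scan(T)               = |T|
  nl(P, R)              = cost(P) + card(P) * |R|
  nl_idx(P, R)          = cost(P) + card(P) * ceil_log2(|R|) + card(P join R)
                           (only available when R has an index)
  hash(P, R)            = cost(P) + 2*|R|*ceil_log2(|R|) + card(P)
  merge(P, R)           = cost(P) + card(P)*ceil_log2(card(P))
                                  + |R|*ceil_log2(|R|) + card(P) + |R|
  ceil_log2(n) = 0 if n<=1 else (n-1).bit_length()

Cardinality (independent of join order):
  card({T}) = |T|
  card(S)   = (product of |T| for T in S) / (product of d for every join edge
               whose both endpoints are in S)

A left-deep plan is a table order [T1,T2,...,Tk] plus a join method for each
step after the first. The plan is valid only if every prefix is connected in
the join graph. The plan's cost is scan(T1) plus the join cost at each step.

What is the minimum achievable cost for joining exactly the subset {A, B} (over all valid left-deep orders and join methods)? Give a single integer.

Selinger DP over subsets of {A,B}:
  {B}: scan cost=60, card=60
  {A}: scan cost=20, card=20
  {AB}: card=300; try (A,hash)→320, (B,merge)→560, (A,merge)→600, (A,nl_idx)→660, (B,hash)→760, (B,nl)→1220 …(+1); best=320 via (A,hash)

320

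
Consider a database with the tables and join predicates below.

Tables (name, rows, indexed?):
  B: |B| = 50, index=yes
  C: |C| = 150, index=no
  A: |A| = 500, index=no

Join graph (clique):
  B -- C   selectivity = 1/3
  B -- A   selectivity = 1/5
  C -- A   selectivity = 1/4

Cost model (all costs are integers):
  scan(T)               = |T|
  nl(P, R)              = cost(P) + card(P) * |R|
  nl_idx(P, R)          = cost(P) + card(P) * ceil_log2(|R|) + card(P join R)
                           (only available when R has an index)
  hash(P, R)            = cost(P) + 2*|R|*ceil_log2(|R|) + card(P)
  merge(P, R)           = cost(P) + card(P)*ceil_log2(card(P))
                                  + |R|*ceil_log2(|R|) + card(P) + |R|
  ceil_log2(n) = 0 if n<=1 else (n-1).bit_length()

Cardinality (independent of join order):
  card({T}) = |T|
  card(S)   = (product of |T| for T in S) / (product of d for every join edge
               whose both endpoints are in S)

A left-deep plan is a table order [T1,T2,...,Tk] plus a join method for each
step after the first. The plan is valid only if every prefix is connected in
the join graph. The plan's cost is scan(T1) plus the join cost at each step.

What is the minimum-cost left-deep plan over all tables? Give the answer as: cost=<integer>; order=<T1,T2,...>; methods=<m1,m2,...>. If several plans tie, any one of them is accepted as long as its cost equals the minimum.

Selinger DP (subsets sized 1..n):
  {B}: scan cost=50, card=50
  {C}: scan cost=150, card=150
  {A}: scan cost=500, card=500
  {BC}: card=2500; try (B,hash)→900, (C,merge)→1750, (B,merge)→1850, (C,hash)→2500, (B,nl_idx)→3550, (C,nl)→7550 …(+1); best=900 via (B,hash)
  {AB}: card=5000; try (B,hash)→1600, (A,merge)→5400, (B,merge)→5850, (B,nl_idx)→8500, (A,hash)→9100, (A,nl)→25050 …(+1); best=1600 via (B,hash)
  {AC}: card=18750; try (C,hash)→3400, (A,merge)→6500, (C,merge)→6850, (A,hash)→9300, (A,nl)→75150, (C,nl)→75500; best=3400 via (C,hash)
  {ABC}: card=62500; try (C,hash)→9000, (A,hash)→12400, (B,hash)→22750, (A,merge)→38400, (C,merge)→72950, (B,nl_idx)→178400 …(+4); best=9000 via (C,hash)

cost=9000; order=A,B,C; methods=hash,hash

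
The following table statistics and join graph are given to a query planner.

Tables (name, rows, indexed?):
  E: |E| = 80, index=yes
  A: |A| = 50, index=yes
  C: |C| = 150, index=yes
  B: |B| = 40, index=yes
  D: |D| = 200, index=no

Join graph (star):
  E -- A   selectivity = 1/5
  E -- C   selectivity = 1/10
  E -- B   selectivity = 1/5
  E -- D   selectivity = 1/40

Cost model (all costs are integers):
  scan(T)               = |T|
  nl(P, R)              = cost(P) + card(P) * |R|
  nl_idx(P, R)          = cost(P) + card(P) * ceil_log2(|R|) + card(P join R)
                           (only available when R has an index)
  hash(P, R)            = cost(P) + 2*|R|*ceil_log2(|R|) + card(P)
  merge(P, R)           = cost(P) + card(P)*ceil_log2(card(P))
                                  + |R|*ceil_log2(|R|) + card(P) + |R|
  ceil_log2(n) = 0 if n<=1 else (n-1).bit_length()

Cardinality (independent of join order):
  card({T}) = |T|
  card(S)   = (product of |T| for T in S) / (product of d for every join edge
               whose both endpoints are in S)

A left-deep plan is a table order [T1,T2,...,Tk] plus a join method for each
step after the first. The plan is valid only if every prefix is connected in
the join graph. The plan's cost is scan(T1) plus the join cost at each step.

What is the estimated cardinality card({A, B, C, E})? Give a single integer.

Tables in S: A(50), B(40), C(150), E(80)
Edges inside S: E-A(d=5), E-C(d=10), E-B(d=5)
numerator = 50 * 40 * 150 * 80 = 24000000
denominator = 5 * 10 * 5 = 250
card(S) = 24000000 / 250 = 96000

96000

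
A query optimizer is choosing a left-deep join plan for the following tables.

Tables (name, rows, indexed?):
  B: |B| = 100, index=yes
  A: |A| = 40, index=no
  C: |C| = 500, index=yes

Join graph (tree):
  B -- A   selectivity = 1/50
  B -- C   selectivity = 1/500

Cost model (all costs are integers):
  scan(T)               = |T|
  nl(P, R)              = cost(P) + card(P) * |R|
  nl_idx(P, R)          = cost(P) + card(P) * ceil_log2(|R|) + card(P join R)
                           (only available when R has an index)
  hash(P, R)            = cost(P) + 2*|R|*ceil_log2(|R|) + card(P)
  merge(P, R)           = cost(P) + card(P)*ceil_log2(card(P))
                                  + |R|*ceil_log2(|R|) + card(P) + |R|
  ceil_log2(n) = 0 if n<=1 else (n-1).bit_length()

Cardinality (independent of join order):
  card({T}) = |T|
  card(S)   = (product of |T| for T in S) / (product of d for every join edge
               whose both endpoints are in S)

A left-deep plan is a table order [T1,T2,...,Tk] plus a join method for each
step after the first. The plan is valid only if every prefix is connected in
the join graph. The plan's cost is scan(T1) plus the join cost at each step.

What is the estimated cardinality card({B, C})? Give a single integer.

100

Tables in S: B(100), C(500)
Edges inside S: B-C(d=500)
numerator = 100 * 500 = 50000
denominator = 500 = 500
card(S) = 50000 / 500 = 100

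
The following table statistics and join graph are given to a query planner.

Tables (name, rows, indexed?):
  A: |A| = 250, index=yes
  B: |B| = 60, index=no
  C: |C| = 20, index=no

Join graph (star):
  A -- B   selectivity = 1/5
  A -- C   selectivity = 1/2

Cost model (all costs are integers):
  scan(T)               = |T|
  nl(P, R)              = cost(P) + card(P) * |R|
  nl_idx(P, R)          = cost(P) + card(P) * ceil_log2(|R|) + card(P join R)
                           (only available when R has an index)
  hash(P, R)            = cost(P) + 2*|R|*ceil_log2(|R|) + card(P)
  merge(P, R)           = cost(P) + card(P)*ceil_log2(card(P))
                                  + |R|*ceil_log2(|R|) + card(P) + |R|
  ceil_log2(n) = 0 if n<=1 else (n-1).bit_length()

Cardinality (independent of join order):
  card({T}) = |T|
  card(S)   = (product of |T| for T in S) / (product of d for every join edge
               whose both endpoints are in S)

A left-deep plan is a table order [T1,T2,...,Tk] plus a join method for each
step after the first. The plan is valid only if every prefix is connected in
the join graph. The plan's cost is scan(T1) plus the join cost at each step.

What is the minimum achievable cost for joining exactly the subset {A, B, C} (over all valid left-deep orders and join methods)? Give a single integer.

3920

Selinger DP over subsets of {A,B,C}:
  {A}: scan cost=250, card=250
  {B}: scan cost=60, card=60
  {C}: scan cost=20, card=20
  {AB}: card=3000; try (B,hash)→1220, (A,merge)→2730, (B,merge)→2920, (A,nl_idx)→3540, (A,hash)→4120, (A,nl)→15060 …(+1); best=1220 via (B,hash)
  {AC}: card=2500; try (C,hash)→700, (A,merge)→2390, (C,merge)→2620, (A,nl_idx)→2680, (A,hash)→4040, (A,nl)→5020 …(+1); best=700 via (C,hash)
  {ABC}: card=30000; try (B,hash)→3920, (C,hash)→4420, (B,merge)→33620, (C,merge)→40340, (C,nl)→61220, (B,nl)→150700; best=3920 via (B,hash)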